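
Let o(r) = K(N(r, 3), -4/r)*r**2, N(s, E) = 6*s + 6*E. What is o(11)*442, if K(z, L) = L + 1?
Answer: 34034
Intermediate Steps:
N(s, E) = 6*E + 6*s
K(z, L) = 1 + L
o(r) = r**2*(1 - 4/r) (o(r) = (1 - 4/r)*r**2 = r**2*(1 - 4/r))
o(11)*442 = (11*(-4 + 11))*442 = (11*7)*442 = 77*442 = 34034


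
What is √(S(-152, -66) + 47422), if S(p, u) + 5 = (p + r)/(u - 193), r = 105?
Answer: 5*√127231678/259 ≈ 217.75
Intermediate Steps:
S(p, u) = -5 + (105 + p)/(-193 + u) (S(p, u) = -5 + (p + 105)/(u - 193) = -5 + (105 + p)/(-193 + u))
√(S(-152, -66) + 47422) = √((1070 - 152 - 5*(-66))/(-193 - 66) + 47422) = √((1070 - 152 + 330)/(-259) + 47422) = √(-1/259*1248 + 47422) = √(-1248/259 + 47422) = √(12281050/259) = 5*√127231678/259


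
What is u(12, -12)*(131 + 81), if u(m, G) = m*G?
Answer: -30528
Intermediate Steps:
u(m, G) = G*m
u(12, -12)*(131 + 81) = (-12*12)*(131 + 81) = -144*212 = -30528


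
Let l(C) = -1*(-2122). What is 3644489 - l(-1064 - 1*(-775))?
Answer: 3642367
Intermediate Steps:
l(C) = 2122
3644489 - l(-1064 - 1*(-775)) = 3644489 - 1*2122 = 3644489 - 2122 = 3642367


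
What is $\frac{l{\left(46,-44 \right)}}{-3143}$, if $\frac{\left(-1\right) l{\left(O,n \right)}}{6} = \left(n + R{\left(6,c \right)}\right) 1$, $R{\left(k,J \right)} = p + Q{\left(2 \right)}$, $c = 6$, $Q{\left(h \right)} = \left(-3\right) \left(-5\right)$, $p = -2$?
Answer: $- \frac{186}{3143} \approx -0.059179$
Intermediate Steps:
$Q{\left(h \right)} = 15$
$R{\left(k,J \right)} = 13$ ($R{\left(k,J \right)} = -2 + 15 = 13$)
$l{\left(O,n \right)} = -78 - 6 n$ ($l{\left(O,n \right)} = - 6 \left(n + 13\right) 1 = - 6 \left(13 + n\right) 1 = - 6 \left(13 + n\right) = -78 - 6 n$)
$\frac{l{\left(46,-44 \right)}}{-3143} = \frac{-78 - -264}{-3143} = \left(-78 + 264\right) \left(- \frac{1}{3143}\right) = 186 \left(- \frac{1}{3143}\right) = - \frac{186}{3143}$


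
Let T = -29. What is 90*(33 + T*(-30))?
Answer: 81270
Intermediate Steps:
90*(33 + T*(-30)) = 90*(33 - 29*(-30)) = 90*(33 + 870) = 90*903 = 81270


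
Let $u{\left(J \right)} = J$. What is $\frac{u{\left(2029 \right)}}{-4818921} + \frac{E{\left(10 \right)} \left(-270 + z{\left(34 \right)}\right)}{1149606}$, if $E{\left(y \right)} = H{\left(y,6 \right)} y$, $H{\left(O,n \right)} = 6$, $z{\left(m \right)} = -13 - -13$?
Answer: $- \frac{1488871681}{102590009169} \approx -0.014513$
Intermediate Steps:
$z{\left(m \right)} = 0$ ($z{\left(m \right)} = -13 + 13 = 0$)
$E{\left(y \right)} = 6 y$
$\frac{u{\left(2029 \right)}}{-4818921} + \frac{E{\left(10 \right)} \left(-270 + z{\left(34 \right)}\right)}{1149606} = \frac{2029}{-4818921} + \frac{6 \cdot 10 \left(-270 + 0\right)}{1149606} = 2029 \left(- \frac{1}{4818921}\right) + 60 \left(-270\right) \frac{1}{1149606} = - \frac{2029}{4818921} - \frac{300}{21289} = - \frac{1488871681}{102590009169}$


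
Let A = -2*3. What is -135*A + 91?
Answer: 901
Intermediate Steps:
A = -6
-135*A + 91 = -135*(-6) + 91 = 810 + 91 = 901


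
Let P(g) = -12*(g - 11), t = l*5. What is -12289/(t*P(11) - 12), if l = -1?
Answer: 12289/12 ≈ 1024.1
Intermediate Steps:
t = -5 (t = -1*5 = -5)
P(g) = 132 - 12*g (P(g) = -12*(-11 + g) = 132 - 12*g)
-12289/(t*P(11) - 12) = -12289/(-5*(132 - 12*11) - 12) = -12289/(-5*(132 - 132) - 12) = -12289/(-5*0 - 12) = -12289/(0 - 12) = -12289/(-12) = -12289*(-1/12) = 12289/12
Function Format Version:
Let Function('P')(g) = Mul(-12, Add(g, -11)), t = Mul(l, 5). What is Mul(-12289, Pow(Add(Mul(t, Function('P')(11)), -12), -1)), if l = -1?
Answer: Rational(12289, 12) ≈ 1024.1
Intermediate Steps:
t = -5 (t = Mul(-1, 5) = -5)
Function('P')(g) = Add(132, Mul(-12, g)) (Function('P')(g) = Mul(-12, Add(-11, g)) = Add(132, Mul(-12, g)))
Mul(-12289, Pow(Add(Mul(t, Function('P')(11)), -12), -1)) = Mul(-12289, Pow(Add(Mul(-5, Add(132, Mul(-12, 11))), -12), -1)) = Mul(-12289, Pow(Add(Mul(-5, Add(132, -132)), -12), -1)) = Mul(-12289, Pow(Add(Mul(-5, 0), -12), -1)) = Mul(-12289, Pow(Add(0, -12), -1)) = Mul(-12289, Pow(-12, -1)) = Mul(-12289, Rational(-1, 12)) = Rational(12289, 12)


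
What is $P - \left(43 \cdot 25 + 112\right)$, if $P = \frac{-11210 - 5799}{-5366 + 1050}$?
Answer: $- \frac{5106083}{4316} \approx -1183.1$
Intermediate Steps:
$P = \frac{17009}{4316}$ ($P = - \frac{17009}{-4316} = \left(-17009\right) \left(- \frac{1}{4316}\right) = \frac{17009}{4316} \approx 3.9409$)
$P - \left(43 \cdot 25 + 112\right) = \frac{17009}{4316} - \left(43 \cdot 25 + 112\right) = \frac{17009}{4316} - \left(1075 + 112\right) = \frac{17009}{4316} - 1187 = - \frac{5106083}{4316}$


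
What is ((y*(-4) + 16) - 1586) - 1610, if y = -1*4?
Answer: -3164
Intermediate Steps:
y = -4
((y*(-4) + 16) - 1586) - 1610 = ((-4*(-4) + 16) - 1586) - 1610 = ((16 + 16) - 1586) - 1610 = (32 - 1586) - 1610 = -1554 - 1610 = -3164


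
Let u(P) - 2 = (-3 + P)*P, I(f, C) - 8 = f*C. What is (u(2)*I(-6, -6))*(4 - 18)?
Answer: 0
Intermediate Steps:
I(f, C) = 8 + C*f (I(f, C) = 8 + f*C = 8 + C*f)
u(P) = 2 + P*(-3 + P) (u(P) = 2 + (-3 + P)*P = 2 + P*(-3 + P))
(u(2)*I(-6, -6))*(4 - 18) = ((2 + 2**2 - 3*2)*(8 - 6*(-6)))*(4 - 18) = ((2 + 4 - 6)*(8 + 36))*(-14) = (0*44)*(-14) = 0*(-14) = 0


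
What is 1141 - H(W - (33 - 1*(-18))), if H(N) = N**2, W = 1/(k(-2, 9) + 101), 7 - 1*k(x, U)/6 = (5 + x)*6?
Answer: -1784931/1225 ≈ -1457.1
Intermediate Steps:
k(x, U) = -138 - 36*x (k(x, U) = 42 - 6*(5 + x)*6 = 42 - 6*(30 + 6*x) = 42 + (-180 - 36*x) = -138 - 36*x)
W = 1/35 (W = 1/((-138 - 36*(-2)) + 101) = 1/((-138 + 72) + 101) = 1/(-66 + 101) = 1/35 ≈ 0.028571)
1141 - H(W - (33 - 1*(-18))) = 1141 - (1/35 - (33 - 1*(-18)))**2 = 1141 - (1/35 - (33 + 18))**2 = 1141 - (1/35 - 1*51)**2 = 1141 - (1/35 - 51)**2 = 1141 - (-1784/35)**2 = 1141 - 1*3182656/1225 = 1141 - 3182656/1225 = -1784931/1225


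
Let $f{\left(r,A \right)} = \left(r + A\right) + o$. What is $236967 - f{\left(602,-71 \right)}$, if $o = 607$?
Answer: $235829$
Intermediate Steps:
$f{\left(r,A \right)} = 607 + A + r$ ($f{\left(r,A \right)} = \left(r + A\right) + 607 = \left(A + r\right) + 607 = 607 + A + r$)
$236967 - f{\left(602,-71 \right)} = 236967 - \left(607 - 71 + 602\right) = 236967 - 1138 = 235829$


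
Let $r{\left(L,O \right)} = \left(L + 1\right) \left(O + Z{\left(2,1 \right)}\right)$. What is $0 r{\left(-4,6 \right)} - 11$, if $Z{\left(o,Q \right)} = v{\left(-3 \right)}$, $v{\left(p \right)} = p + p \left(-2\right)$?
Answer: $-11$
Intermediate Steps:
$v{\left(p \right)} = - p$ ($v{\left(p \right)} = p - 2 p = - p$)
$Z{\left(o,Q \right)} = 3$ ($Z{\left(o,Q \right)} = \left(-1\right) \left(-3\right) = 3$)
$r{\left(L,O \right)} = \left(1 + L\right) \left(3 + O\right)$ ($r{\left(L,O \right)} = \left(L + 1\right) \left(O + 3\right) = \left(1 + L\right) \left(3 + O\right)$)
$0 r{\left(-4,6 \right)} - 11 = 0 \left(3 + 6 + 3 \left(-4\right) - 24\right) - 11 = 0 \left(3 + 6 - 12 - 24\right) - 11 = 0 \left(-27\right) - 11 = 0 - 11 = -11$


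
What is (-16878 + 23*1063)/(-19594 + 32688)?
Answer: 7571/13094 ≈ 0.57820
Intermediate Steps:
(-16878 + 23*1063)/(-19594 + 32688) = (-16878 + 24449)/13094 = 7571*(1/13094) = 7571/13094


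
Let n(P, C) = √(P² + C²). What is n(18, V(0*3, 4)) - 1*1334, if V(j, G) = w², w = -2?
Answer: -1334 + 2*√85 ≈ -1315.6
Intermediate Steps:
V(j, G) = 4 (V(j, G) = (-2)² = 4)
n(P, C) = √(C² + P²)
n(18, V(0*3, 4)) - 1*1334 = √(4² + 18²) - 1*1334 = √(16 + 324) - 1334 = √340 - 1334 = 2*√85 - 1334 = -1334 + 2*√85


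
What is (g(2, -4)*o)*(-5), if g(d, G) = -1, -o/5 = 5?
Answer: -125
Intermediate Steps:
o = -25 (o = -5*5 = -25)
(g(2, -4)*o)*(-5) = -1*(-25)*(-5) = 25*(-5) = -125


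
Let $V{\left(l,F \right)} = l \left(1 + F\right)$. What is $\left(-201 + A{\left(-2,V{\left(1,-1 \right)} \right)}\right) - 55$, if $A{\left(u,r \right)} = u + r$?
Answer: $-258$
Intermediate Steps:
$A{\left(u,r \right)} = r + u$
$\left(-201 + A{\left(-2,V{\left(1,-1 \right)} \right)}\right) - 55 = \left(-201 - \left(2 - \left(1 - 1\right)\right)\right) - 55 = \left(-201 + \left(1 \cdot 0 - 2\right)\right) - 55 = \left(-201 + \left(0 - 2\right)\right) - 55 = \left(-201 - 2\right) - 55 = -203 - 55 = -258$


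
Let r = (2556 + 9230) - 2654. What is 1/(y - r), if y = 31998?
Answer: 1/22866 ≈ 4.3733e-5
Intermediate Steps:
r = 9132 (r = 11786 - 2654 = 9132)
1/(y - r) = 1/(31998 - 1*9132) = 1/(31998 - 9132) = 1/22866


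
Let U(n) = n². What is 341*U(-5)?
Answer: 8525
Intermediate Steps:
341*U(-5) = 341*(-5)² = 341*25 = 8525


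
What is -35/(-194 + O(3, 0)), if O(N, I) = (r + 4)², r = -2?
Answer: 7/38 ≈ 0.18421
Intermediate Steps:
O(N, I) = 4 (O(N, I) = (-2 + 4)² = 2² = 4)
-35/(-194 + O(3, 0)) = -35/(-194 + 4) = -35/(-190) = -35*(-1/190) = 7/38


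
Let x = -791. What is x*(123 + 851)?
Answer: -770434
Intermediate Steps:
x*(123 + 851) = -791*(123 + 851) = -791*974 = -770434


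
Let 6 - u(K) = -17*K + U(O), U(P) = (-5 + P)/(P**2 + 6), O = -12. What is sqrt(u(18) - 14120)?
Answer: I*sqrt(12427098)/30 ≈ 117.51*I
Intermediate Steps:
U(P) = (-5 + P)/(6 + P**2)
u(K) = 917/150 + 17*K (u(K) = 6 - (-17*K + (-5 - 12)/(6 + (-12)**2)) = 6 - (-17*K - 17/(6 + 144)) = 6 - (-17*K - 17/150) = 6 - (-17/150 - 17*K) = 6 + (17/150 + 17*K) = 917/150 + 17*K)
sqrt(u(18) - 14120) = sqrt((917/150 + 17*18) - 14120) = sqrt((917/150 + 306) - 14120) = sqrt(46817/150 - 14120) = sqrt(-2071183/150) = I*sqrt(12427098)/30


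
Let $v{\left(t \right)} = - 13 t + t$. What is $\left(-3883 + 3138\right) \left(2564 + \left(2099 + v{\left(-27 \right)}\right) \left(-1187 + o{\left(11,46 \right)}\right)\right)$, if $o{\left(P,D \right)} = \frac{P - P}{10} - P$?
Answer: $2160641550$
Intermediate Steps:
$v{\left(t \right)} = - 12 t$
$o{\left(P,D \right)} = - P$ ($o{\left(P,D \right)} = 0 \cdot \frac{1}{10} - P = 0 - P = - P$)
$\left(-3883 + 3138\right) \left(2564 + \left(2099 + v{\left(-27 \right)}\right) \left(-1187 + o{\left(11,46 \right)}\right)\right) = \left(-3883 + 3138\right) \left(2564 + \left(2099 - -324\right) \left(-1187 - 11\right)\right) = - 745 \left(2564 + \left(2099 + 324\right) \left(-1187 - 11\right)\right) = - 745 \left(2564 + 2423 \left(-1198\right)\right) = - 745 \left(2564 - 2902754\right) = \left(-745\right) \left(-2900190\right) = 2160641550$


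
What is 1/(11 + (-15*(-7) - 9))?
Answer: 1/107 ≈ 0.0093458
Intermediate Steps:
1/(11 + (-15*(-7) - 9)) = 1/(11 + (105 - 9)) = 1/(11 + 96) = 1/107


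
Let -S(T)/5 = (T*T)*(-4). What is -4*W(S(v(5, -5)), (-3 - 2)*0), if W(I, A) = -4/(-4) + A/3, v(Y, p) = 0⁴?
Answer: -4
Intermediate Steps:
v(Y, p) = 0
S(T) = 20*T² (S(T) = -5*T*T*(-4) = -5*T²*(-4) = -(-20)*T² = 20*T²)
W(I, A) = 1 + A/3 (W(I, A) = -4*(-¼) + A*(⅓) = 1 + A/3)
-4*W(S(v(5, -5)), (-3 - 2)*0) = -4*(1 + ((-3 - 2)*0)/3) = -4*(1 + (-5*0)/3) = -4*(1 + (⅓)*0) = -4*(1 + 0) = -4*1 = -4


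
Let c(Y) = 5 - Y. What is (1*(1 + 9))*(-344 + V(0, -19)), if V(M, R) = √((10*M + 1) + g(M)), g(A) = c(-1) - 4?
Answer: -3440 + 10*√3 ≈ -3422.7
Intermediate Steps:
g(A) = 2 (g(A) = (5 - 1*(-1)) - 4 = (5 + 1) - 4 = 6 - 4 = 2)
V(M, R) = √(3 + 10*M) (V(M, R) = √((10*M + 1) + 2) = √((1 + 10*M) + 2) = √(3 + 10*M))
(1*(1 + 9))*(-344 + V(0, -19)) = (1*(1 + 9))*(-344 + √(3 + 10*0)) = (1*10)*(-344 + √(3 + 0)) = 10*(-344 + √3) = -3440 + 10*√3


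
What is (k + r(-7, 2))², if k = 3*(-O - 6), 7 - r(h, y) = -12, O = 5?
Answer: 196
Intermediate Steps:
r(h, y) = 19 (r(h, y) = 7 - 1*(-12) = 7 + 12 = 19)
k = -33 (k = 3*(-1*5 - 6) = 3*(-5 - 6) = 3*(-11) = -33)
(k + r(-7, 2))² = (-33 + 19)² = (-14)² = 196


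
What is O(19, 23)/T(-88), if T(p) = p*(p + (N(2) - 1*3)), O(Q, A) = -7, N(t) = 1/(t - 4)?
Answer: -7/8052 ≈ -0.00086935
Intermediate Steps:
N(t) = 1/(-4 + t)
T(p) = p*(-7/2 + p) (T(p) = p*(p + (1/(-4 + 2) - 1*3)) = p*(p + (1/(-2) - 3)) = p*(p + (-½ - 3)) = p*(p - 7/2) = p*(-7/2 + p))
O(19, 23)/T(-88) = -7*(-1/(44*(-7 + 2*(-88)))) = -7*(-1/(44*(-7 - 176))) = -7/((½)*(-88)*(-183)) = -7/8052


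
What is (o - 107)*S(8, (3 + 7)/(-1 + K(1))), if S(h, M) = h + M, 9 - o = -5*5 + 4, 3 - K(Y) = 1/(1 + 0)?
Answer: -1386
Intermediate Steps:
K(Y) = 2 (K(Y) = 3 - 1/(1 + 0) = 3 - 1/1 = 3 - 1*1 = 3 - 1 = 2)
o = 30 (o = 9 - (-5*5 + 4) = 9 - (-25 + 4) = 9 - 1*(-21) = 9 + 21 = 30)
S(h, M) = M + h
(o - 107)*S(8, (3 + 7)/(-1 + K(1))) = (30 - 107)*((3 + 7)/(-1 + 2) + 8) = -77*(10/1 + 8) = -77*(10*1 + 8) = -77*(10 + 8) = -77*18 = -1386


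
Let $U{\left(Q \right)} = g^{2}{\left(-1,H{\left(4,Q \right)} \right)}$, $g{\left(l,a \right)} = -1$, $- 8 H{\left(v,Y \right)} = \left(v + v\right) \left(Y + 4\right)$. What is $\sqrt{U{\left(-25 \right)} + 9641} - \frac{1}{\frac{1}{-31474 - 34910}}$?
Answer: $66384 + \sqrt{9642} \approx 66482.0$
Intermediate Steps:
$H{\left(v,Y \right)} = - \frac{v \left(4 + Y\right)}{4}$ ($H{\left(v,Y \right)} = - \frac{\left(v + v\right) \left(Y + 4\right)}{8} = - \frac{2 v \left(4 + Y\right)}{8} = - \frac{v \left(4 + Y\right)}{4}$)
$U{\left(Q \right)} = 1$ ($U{\left(Q \right)} = \left(-1\right)^{2} = 1$)
$\sqrt{U{\left(-25 \right)} + 9641} - \frac{1}{\frac{1}{-31474 - 34910}} = \sqrt{1 + 9641} - \frac{1}{\frac{1}{-31474 - 34910}} = \sqrt{9642} - \frac{1}{\frac{1}{-66384}} = \sqrt{9642} - \frac{1}{- \frac{1}{66384}} = \sqrt{9642} - -66384 = \sqrt{9642} + 66384 = 66384 + \sqrt{9642}$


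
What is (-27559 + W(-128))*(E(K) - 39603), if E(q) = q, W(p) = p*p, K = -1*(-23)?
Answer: 442306500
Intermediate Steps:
K = 23
W(p) = p²
(-27559 + W(-128))*(E(K) - 39603) = (-27559 + (-128)²)*(23 - 39603) = (-27559 + 16384)*(-39580) = -11175*(-39580) = 442306500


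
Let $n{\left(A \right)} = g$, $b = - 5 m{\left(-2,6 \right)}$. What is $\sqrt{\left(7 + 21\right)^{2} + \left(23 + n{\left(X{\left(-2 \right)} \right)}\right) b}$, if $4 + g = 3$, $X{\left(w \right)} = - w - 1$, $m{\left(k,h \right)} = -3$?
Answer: $\sqrt{1114} \approx 33.377$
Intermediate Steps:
$X{\left(w \right)} = -1 - w$
$b = 15$ ($b = \left(-5\right) \left(-3\right) = 15$)
$g = -1$ ($g = -4 + 3 = -1$)
$n{\left(A \right)} = -1$
$\sqrt{\left(7 + 21\right)^{2} + \left(23 + n{\left(X{\left(-2 \right)} \right)}\right) b} = \sqrt{\left(7 + 21\right)^{2} + \left(23 - 1\right) 15} = \sqrt{28^{2} + 22 \cdot 15} = \sqrt{784 + 330} = \sqrt{1114}$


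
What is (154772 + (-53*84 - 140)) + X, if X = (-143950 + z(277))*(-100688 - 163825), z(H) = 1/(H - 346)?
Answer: 875766408361/23 ≈ 3.8077e+10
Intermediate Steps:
z(H) = 1/(-346 + H)
X = 875762954221/23 (X = (-143950 + 1/(-346 + 277))*(-100688 - 163825) = (-143950 + 1/(-69))*(-264513) = (-143950 - 1/69)*(-264513) = -9932551/69*(-264513) = 875762954221/23 ≈ 3.8077e+10)
(154772 + (-53*84 - 140)) + X = (154772 + (-53*84 - 140)) + 875762954221/23 = (154772 + (-4452 - 140)) + 875762954221/23 = (154772 - 4592) + 875762954221/23 = 150180 + 875762954221/23 = 875766408361/23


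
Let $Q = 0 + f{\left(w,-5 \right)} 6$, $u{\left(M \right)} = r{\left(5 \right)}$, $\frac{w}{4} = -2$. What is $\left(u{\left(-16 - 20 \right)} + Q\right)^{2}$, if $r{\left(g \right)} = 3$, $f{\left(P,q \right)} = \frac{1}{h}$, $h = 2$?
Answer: $36$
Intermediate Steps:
$w = -8$ ($w = 4 \left(-2\right) = -8$)
$f{\left(P,q \right)} = \frac{1}{2}$
$u{\left(M \right)} = 3$
$Q = 3$ ($Q = 0 + \frac{1}{2} \cdot 6 = 0 + 3 = 3$)
$\left(u{\left(-16 - 20 \right)} + Q\right)^{2} = \left(3 + 3\right)^{2} = 6^{2} = 36$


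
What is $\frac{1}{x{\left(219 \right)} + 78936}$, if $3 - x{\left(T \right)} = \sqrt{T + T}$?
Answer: $\frac{26313}{2077121761} + \frac{\sqrt{438}}{6231365283} \approx 1.2671 \cdot 10^{-5}$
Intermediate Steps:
$x{\left(T \right)} = 3 - \sqrt{2} \sqrt{T}$ ($x{\left(T \right)} = 3 - \sqrt{T + T} = 3 - \sqrt{2 T} = 3 - \sqrt{2} \sqrt{T}$)
$\frac{1}{x{\left(219 \right)} + 78936} = \frac{1}{\left(3 - \sqrt{2} \sqrt{219}\right) + 78936} = \frac{1}{\left(3 - \sqrt{438}\right) + 78936} = \frac{1}{78939 - \sqrt{438}}$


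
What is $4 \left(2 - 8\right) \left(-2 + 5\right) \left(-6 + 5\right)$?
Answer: $72$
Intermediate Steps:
$4 \left(2 - 8\right) \left(-2 + 5\right) \left(-6 + 5\right) = 4 \left(2 - 8\right) 3 \left(-1\right) = 4 \left(-6\right) \left(-3\right) = \left(-24\right) \left(-3\right) = 72$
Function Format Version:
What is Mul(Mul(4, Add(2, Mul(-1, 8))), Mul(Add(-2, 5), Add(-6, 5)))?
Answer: 72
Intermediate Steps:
Mul(Mul(4, Add(2, Mul(-1, 8))), Mul(Add(-2, 5), Add(-6, 5))) = Mul(Mul(4, Add(2, -8)), Mul(3, -1)) = Mul(Mul(4, -6), -3) = Mul(-24, -3) = 72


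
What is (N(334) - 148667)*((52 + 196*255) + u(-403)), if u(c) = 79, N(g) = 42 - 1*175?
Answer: -7456516800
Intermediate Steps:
N(g) = -133 (N(g) = 42 - 175 = -133)
(N(334) - 148667)*((52 + 196*255) + u(-403)) = (-133 - 148667)*((52 + 196*255) + 79) = -148800*((52 + 49980) + 79) = -148800*(50032 + 79) = -148800*50111 = -7456516800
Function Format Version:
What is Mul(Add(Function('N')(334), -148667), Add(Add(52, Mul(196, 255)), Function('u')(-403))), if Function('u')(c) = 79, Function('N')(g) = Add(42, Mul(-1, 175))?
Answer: -7456516800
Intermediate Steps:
Function('N')(g) = -133 (Function('N')(g) = Add(42, -175) = -133)
Mul(Add(Function('N')(334), -148667), Add(Add(52, Mul(196, 255)), Function('u')(-403))) = Mul(Add(-133, -148667), Add(Add(52, Mul(196, 255)), 79)) = Mul(-148800, Add(Add(52, 49980), 79)) = Mul(-148800, Add(50032, 79)) = Mul(-148800, 50111) = -7456516800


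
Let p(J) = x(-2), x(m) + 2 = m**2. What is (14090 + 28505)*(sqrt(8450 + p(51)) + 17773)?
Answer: 757040935 + 85190*sqrt(2113) ≈ 7.6096e+8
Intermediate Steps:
x(m) = -2 + m**2
p(J) = 2 (p(J) = -2 + (-2)**2 = -2 + 4 = 2)
(14090 + 28505)*(sqrt(8450 + p(51)) + 17773) = (14090 + 28505)*(sqrt(8450 + 2) + 17773) = 42595*(sqrt(8452) + 17773) = 42595*(2*sqrt(2113) + 17773) = 42595*(17773 + 2*sqrt(2113)) = 757040935 + 85190*sqrt(2113)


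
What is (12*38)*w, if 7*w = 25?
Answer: 11400/7 ≈ 1628.6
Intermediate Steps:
w = 25/7 (w = (⅐)*25 = 25/7 ≈ 3.5714)
(12*38)*w = (12*38)*(25/7) = 456*(25/7) = 11400/7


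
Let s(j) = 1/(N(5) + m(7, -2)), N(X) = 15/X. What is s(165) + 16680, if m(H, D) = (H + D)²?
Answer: 467041/28 ≈ 16680.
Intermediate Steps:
m(H, D) = (D + H)²
s(j) = 1/28 (s(j) = 1/(15/5 + (-2 + 7)²) = 1/(15*(⅕) + 5²) = 1/(3 + 25) = 1/28)
s(165) + 16680 = 1/28 + 16680 = 467041/28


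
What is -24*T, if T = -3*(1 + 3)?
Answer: 288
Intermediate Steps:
T = -12 (T = -3*4 = -12)
-24*T = -24*(-12) = 288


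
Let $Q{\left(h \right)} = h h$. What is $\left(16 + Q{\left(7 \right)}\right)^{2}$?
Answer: $4225$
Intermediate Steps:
$Q{\left(h \right)} = h^{2}$
$\left(16 + Q{\left(7 \right)}\right)^{2} = \left(16 + 7^{2}\right)^{2} = \left(16 + 49\right)^{2} = 65^{2} = 4225$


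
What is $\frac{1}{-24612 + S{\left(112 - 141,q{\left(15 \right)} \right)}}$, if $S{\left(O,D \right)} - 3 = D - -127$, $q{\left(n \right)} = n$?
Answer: $- \frac{1}{24467} \approx -4.0871 \cdot 10^{-5}$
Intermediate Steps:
$S{\left(O,D \right)} = 130 + D$ ($S{\left(O,D \right)} = 3 + \left(D - -127\right) = 3 + \left(D + 127\right) = 3 + \left(127 + D\right) = 130 + D$)
$\frac{1}{-24612 + S{\left(112 - 141,q{\left(15 \right)} \right)}} = \frac{1}{-24612 + \left(130 + 15\right)} = \frac{1}{-24612 + 145} = \frac{1}{-24467} = - \frac{1}{24467}$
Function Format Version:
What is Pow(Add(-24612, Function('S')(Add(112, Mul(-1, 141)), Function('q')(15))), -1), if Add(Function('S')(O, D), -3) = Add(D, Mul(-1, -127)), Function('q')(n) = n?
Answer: Rational(-1, 24467) ≈ -4.0871e-5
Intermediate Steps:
Function('S')(O, D) = Add(130, D) (Function('S')(O, D) = Add(3, Add(D, Mul(-1, -127))) = Add(3, Add(D, 127)) = Add(3, Add(127, D)) = Add(130, D))
Pow(Add(-24612, Function('S')(Add(112, Mul(-1, 141)), Function('q')(15))), -1) = Pow(Add(-24612, Add(130, 15)), -1) = Pow(Add(-24612, 145), -1) = Pow(-24467, -1) = Rational(-1, 24467)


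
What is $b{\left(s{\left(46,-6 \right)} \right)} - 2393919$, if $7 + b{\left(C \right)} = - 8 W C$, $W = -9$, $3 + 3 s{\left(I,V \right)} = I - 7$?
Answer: $-2393062$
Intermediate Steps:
$s{\left(I,V \right)} = - \frac{10}{3} + \frac{I}{3}$ ($s{\left(I,V \right)} = -1 + \frac{I - 7}{3} = -1 + \frac{-7 + I}{3} = -1 + \left(- \frac{7}{3} + \frac{I}{3}\right) = - \frac{10}{3} + \frac{I}{3}$)
$b{\left(C \right)} = -7 + 72 C$ ($b{\left(C \right)} = -7 + \left(-8\right) \left(-9\right) C = -7 + 72 C$)
$b{\left(s{\left(46,-6 \right)} \right)} - 2393919 = \left(-7 + 72 \left(- \frac{10}{3} + \frac{1}{3} \cdot 46\right)\right) - 2393919 = \left(-7 + 72 \left(- \frac{10}{3} + \frac{46}{3}\right)\right) - 2393919 = \left(-7 + 72 \cdot 12\right) - 2393919 = \left(-7 + 864\right) - 2393919 = 857 - 2393919 = -2393062$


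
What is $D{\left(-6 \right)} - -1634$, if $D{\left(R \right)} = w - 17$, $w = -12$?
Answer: $1605$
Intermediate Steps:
$D{\left(R \right)} = -29$ ($D{\left(R \right)} = -12 - 17 = -29$)
$D{\left(-6 \right)} - -1634 = -29 - -1634 = -29 + 1634 = 1605$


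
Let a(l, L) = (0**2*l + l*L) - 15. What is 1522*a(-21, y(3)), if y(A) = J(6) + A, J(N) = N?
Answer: -310488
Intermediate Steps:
y(A) = 6 + A
a(l, L) = -15 + L*l (a(l, L) = (0*l + L*l) - 15 = (0 + L*l) - 15 = L*l - 15 = -15 + L*l)
1522*a(-21, y(3)) = 1522*(-15 + (6 + 3)*(-21)) = 1522*(-15 + 9*(-21)) = 1522*(-15 - 189) = 1522*(-204) = -310488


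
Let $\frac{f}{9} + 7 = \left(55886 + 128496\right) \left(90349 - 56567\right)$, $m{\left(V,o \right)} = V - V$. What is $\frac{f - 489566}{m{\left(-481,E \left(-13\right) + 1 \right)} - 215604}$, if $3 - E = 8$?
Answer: $- \frac{56058644887}{215604} \approx -2.6001 \cdot 10^{5}$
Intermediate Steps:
$E = -5$ ($E = 3 - 8 = -5$)
$m{\left(V,o \right)} = 0$
$f = 56059134453$ ($f = -63 + 9 \left(55886 + 128496\right) \left(90349 - 56567\right) = -63 + 9 \cdot 184382 \cdot 33782 = -63 + 9 \cdot 6228792724 = -63 + 56059134516 = 56059134453$)
$\frac{f - 489566}{m{\left(-481,E \left(-13\right) + 1 \right)} - 215604} = \frac{56059134453 - 489566}{0 - 215604} = \frac{56058644887}{-215604} = 56058644887 \left(- \frac{1}{215604}\right) = - \frac{56058644887}{215604}$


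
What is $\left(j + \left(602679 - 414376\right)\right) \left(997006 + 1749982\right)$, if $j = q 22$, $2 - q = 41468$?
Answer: $-1988679215612$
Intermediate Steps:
$q = -41466$ ($q = 2 - 41468 = -41466$)
$j = -912252$ ($j = \left(-41466\right) 22 = -912252$)
$\left(j + \left(602679 - 414376\right)\right) \left(997006 + 1749982\right) = \left(-912252 + \left(602679 - 414376\right)\right) \left(997006 + 1749982\right) = \left(-912252 + 188303\right) 2746988 = \left(-723949\right) 2746988 = -1988679215612$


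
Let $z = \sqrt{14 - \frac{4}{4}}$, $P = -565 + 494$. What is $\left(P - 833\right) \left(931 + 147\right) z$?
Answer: $- 974512 \sqrt{13} \approx -3.5137 \cdot 10^{6}$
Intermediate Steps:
$P = -71$
$z = \sqrt{13}$ ($z = \sqrt{14 - 1} = \sqrt{13} \approx 3.6056$)
$\left(P - 833\right) \left(931 + 147\right) z = \left(-71 - 833\right) \left(931 + 147\right) \sqrt{13} = \left(-904\right) 1078 \sqrt{13} = - 974512 \sqrt{13}$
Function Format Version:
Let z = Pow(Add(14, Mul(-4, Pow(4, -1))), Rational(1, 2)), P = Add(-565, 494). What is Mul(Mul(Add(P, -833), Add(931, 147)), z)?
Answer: Mul(-974512, Pow(13, Rational(1, 2))) ≈ -3.5137e+6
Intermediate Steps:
P = -71
z = Pow(13, Rational(1, 2)) (z = Pow(Add(14, Mul(-4, Rational(1, 4))), Rational(1, 2)) = Pow(Add(14, -1), Rational(1, 2)) = Pow(13, Rational(1, 2)) ≈ 3.6056)
Mul(Mul(Add(P, -833), Add(931, 147)), z) = Mul(Mul(Add(-71, -833), Add(931, 147)), Pow(13, Rational(1, 2))) = Mul(Mul(-904, 1078), Pow(13, Rational(1, 2))) = Mul(-974512, Pow(13, Rational(1, 2)))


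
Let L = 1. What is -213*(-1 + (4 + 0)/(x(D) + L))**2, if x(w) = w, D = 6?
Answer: -1917/49 ≈ -39.122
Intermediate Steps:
-213*(-1 + (4 + 0)/(x(D) + L))**2 = -213*(-1 + (4 + 0)/(6 + 1))**2 = -213*(-1 + 4/7)**2 = -213*(-3/7)**2 = -213*9/49 = -1917/49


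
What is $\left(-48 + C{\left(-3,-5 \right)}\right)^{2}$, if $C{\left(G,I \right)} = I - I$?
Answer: $2304$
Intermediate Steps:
$C{\left(G,I \right)} = 0$
$\left(-48 + C{\left(-3,-5 \right)}\right)^{2} = \left(-48 + 0\right)^{2} = \left(-48\right)^{2} = 2304$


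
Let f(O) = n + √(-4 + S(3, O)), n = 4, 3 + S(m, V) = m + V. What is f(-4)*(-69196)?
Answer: -276784 - 138392*I*√2 ≈ -2.7678e+5 - 1.9572e+5*I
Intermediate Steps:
S(m, V) = -3 + V + m (S(m, V) = -3 + (m + V) = -3 + (V + m) = -3 + V + m)
f(O) = 4 + √(-4 + O) (f(O) = 4 + √(-4 + (-3 + O + 3)) = 4 + √(-4 + O))
f(-4)*(-69196) = (4 + √(-4 - 4))*(-69196) = (4 + √(-8))*(-69196) = (4 + 2*I*√2)*(-69196) = -276784 - 138392*I*√2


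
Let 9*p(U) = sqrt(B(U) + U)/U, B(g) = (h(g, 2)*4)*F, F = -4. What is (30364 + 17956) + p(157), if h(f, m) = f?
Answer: 48320 + I*sqrt(2355)/1413 ≈ 48320.0 + 0.034344*I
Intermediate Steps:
B(g) = -16*g (B(g) = (g*4)*(-4) = (4*g)*(-4) = -16*g)
p(U) = sqrt(15)*sqrt(-U)/(9*U) (p(U) = (sqrt(-16*U + U)/U)/9 = (sqrt(-15*U)/U)/9 = ((sqrt(15)*sqrt(-U))/U)/9 = (sqrt(15)*sqrt(-U)/U)/9 = sqrt(15)*sqrt(-U)/(9*U))
(30364 + 17956) + p(157) = (30364 + 17956) - sqrt(15)/(9*sqrt(-1*157)) = 48320 - sqrt(15)/(9*sqrt(-157)) = 48320 - sqrt(15)*(-I*sqrt(157)/157)/9 = 48320 + I*sqrt(2355)/1413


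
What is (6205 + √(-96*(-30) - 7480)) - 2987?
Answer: 3218 + 10*I*√46 ≈ 3218.0 + 67.823*I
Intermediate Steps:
(6205 + √(-96*(-30) - 7480)) - 2987 = (6205 + √(2880 - 7480)) - 2987 = (6205 + √(-4600)) - 2987 = (6205 + 10*I*√46) - 2987 = 3218 + 10*I*√46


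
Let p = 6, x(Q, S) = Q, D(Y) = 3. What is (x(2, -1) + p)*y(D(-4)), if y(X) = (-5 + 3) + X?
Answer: 8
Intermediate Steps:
y(X) = -2 + X
(x(2, -1) + p)*y(D(-4)) = (2 + 6)*(-2 + 3) = 8*1 = 8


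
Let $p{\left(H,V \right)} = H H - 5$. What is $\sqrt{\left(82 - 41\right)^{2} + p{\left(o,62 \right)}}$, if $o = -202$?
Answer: $12 \sqrt{295} \approx 206.11$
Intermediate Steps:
$p{\left(H,V \right)} = -5 + H^{2}$ ($p{\left(H,V \right)} = H^{2} - 5 = -5 + H^{2}$)
$\sqrt{\left(82 - 41\right)^{2} + p{\left(o,62 \right)}} = \sqrt{\left(82 - 41\right)^{2} - \left(5 - \left(-202\right)^{2}\right)} = \sqrt{41^{2} + \left(-5 + 40804\right)} = \sqrt{1681 + 40799} = \sqrt{42480} = 12 \sqrt{295}$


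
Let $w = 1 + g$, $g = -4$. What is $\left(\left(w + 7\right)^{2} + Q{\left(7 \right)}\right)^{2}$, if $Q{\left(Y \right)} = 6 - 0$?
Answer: $484$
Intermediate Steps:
$Q{\left(Y \right)} = 6$ ($Q{\left(Y \right)} = 6 + 0 = 6$)
$w = -3$ ($w = 1 - 4 = -3$)
$\left(\left(w + 7\right)^{2} + Q{\left(7 \right)}\right)^{2} = \left(\left(-3 + 7\right)^{2} + 6\right)^{2} = \left(4^{2} + 6\right)^{2} = \left(16 + 6\right)^{2} = 22^{2} = 484$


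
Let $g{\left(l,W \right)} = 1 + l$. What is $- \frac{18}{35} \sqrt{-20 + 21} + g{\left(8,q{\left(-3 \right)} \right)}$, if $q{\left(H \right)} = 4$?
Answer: $\frac{297}{35} \approx 8.4857$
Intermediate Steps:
$- \frac{18}{35} \sqrt{-20 + 21} + g{\left(8,q{\left(-3 \right)} \right)} = - \frac{18}{35} \sqrt{-20 + 21} + \left(1 + 8\right) = \left(-18\right) \frac{1}{35} \sqrt{1} + 9 = \left(- \frac{18}{35}\right) 1 + 9 = - \frac{18}{35} + 9 = \frac{297}{35}$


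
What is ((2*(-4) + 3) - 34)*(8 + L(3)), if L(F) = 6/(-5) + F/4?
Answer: -5889/20 ≈ -294.45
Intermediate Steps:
L(F) = -6/5 + F/4 (L(F) = 6*(-⅕) + F*(¼) = -6/5 + F/4)
((2*(-4) + 3) - 34)*(8 + L(3)) = ((2*(-4) + 3) - 34)*(8 + (-6/5 + (¼)*3)) = ((-8 + 3) - 34)*(8 + (-6/5 + ¾)) = (-5 - 34)*(8 - 9/20) = -39*151/20 = -5889/20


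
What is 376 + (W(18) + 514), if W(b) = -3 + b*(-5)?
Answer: 797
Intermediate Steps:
W(b) = -3 - 5*b
376 + (W(18) + 514) = 376 + ((-3 - 5*18) + 514) = 376 + ((-3 - 90) + 514) = 376 + (-93 + 514) = 376 + 421 = 797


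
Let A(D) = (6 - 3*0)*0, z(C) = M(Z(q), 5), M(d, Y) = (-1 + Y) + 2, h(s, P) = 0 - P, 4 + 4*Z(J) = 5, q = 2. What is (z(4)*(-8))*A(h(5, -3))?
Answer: 0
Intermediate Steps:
Z(J) = ¼ (Z(J) = -1 + (¼)*5 = -1 + 5/4 = ¼)
h(s, P) = -P
M(d, Y) = 1 + Y
z(C) = 6 (z(C) = 1 + 5 = 6)
A(D) = 0 (A(D) = (6 + 0)*0 = 6*0 = 0)
(z(4)*(-8))*A(h(5, -3)) = (6*(-8))*0 = -48*0 = 0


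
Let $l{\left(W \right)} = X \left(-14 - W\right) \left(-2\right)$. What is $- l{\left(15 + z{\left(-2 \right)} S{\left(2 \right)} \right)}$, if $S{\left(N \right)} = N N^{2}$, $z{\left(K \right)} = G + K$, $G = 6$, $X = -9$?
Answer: $1098$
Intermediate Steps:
$z{\left(K \right)} = 6 + K$
$S{\left(N \right)} = N^{3}$
$l{\left(W \right)} = -252 - 18 W$ ($l{\left(W \right)} = - 9 \left(-14 - W\right) \left(-2\right) = \left(126 + 9 W\right) \left(-2\right) = -252 - 18 W$)
$- l{\left(15 + z{\left(-2 \right)} S{\left(2 \right)} \right)} = - (-252 - 18 \left(15 + \left(6 - 2\right) 2^{3}\right)) = - (-252 - 18 \left(15 + 4 \cdot 8\right)) = - (-252 - 18 \left(15 + 32\right)) = - (-252 - 846) = \left(-1\right) \left(-1098\right) = 1098$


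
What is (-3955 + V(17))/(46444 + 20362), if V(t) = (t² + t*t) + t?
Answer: -1680/33403 ≈ -0.050295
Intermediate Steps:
V(t) = t + 2*t² (V(t) = (t² + t²) + t = 2*t² + t = t + 2*t²)
(-3955 + V(17))/(46444 + 20362) = (-3955 + 17*(1 + 2*17))/(46444 + 20362) = (-3955 + 17*(1 + 34))/66806 = (-3955 + 17*35)*(1/66806) = (-3955 + 595)*(1/66806) = -3360*1/66806 = -1680/33403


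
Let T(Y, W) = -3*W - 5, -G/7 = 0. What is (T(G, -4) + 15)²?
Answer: 484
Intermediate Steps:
G = 0 (G = -7*0 = 0)
T(Y, W) = -5 - 3*W
(T(G, -4) + 15)² = ((-5 - 3*(-4)) + 15)² = ((-5 + 12) + 15)² = (7 + 15)² = 22² = 484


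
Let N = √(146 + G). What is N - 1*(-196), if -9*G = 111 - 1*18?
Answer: 196 + √1221/3 ≈ 207.65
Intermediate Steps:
G = -31/3 (G = -(111 - 1*18)/9 = -(111 - 18)/9 = -⅑*93 = -31/3 ≈ -10.333)
N = √1221/3 (N = √(146 - 31/3) = √(407/3) = √1221/3 ≈ 11.648)
N - 1*(-196) = √1221/3 - 1*(-196) = √1221/3 + 196 = 196 + √1221/3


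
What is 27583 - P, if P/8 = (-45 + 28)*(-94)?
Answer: 14799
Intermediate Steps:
P = 12784 (P = 8*((-45 + 28)*(-94)) = 8*(-17*(-94)) = 8*1598 = 12784)
27583 - P = 27583 - 1*12784 = 27583 - 12784 = 14799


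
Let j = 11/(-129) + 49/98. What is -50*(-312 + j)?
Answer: 2009725/129 ≈ 15579.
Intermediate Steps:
j = 107/258 (j = 11*(-1/129) + 49*(1/98) = -11/129 + ½ = 107/258 ≈ 0.41473)
-50*(-312 + j) = -50*(-312 + 107/258) = -50*(-80389/258) = 2009725/129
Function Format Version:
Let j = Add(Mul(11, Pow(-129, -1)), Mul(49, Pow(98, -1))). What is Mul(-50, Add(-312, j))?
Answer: Rational(2009725, 129) ≈ 15579.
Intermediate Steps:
j = Rational(107, 258) (j = Add(Mul(11, Rational(-1, 129)), Mul(49, Rational(1, 98))) = Add(Rational(-11, 129), Rational(1, 2)) = Rational(107, 258) ≈ 0.41473)
Mul(-50, Add(-312, j)) = Mul(-50, Add(-312, Rational(107, 258))) = Mul(-50, Rational(-80389, 258)) = Rational(2009725, 129)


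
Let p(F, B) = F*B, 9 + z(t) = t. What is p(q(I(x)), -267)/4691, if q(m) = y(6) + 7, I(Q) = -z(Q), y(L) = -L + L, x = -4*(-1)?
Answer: -1869/4691 ≈ -0.39842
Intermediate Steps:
x = 4
z(t) = -9 + t
y(L) = 0
I(Q) = 9 - Q (I(Q) = -(-9 + Q) = 9 - Q)
q(m) = 7 (q(m) = 0 + 7 = 7)
p(F, B) = B*F
p(q(I(x)), -267)/4691 = -267*7/4691 = -1869*1/4691 = -1869/4691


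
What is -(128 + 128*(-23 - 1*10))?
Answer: 4096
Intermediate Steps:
-(128 + 128*(-23 - 1*10)) = -(128 + 128*(-23 - 10)) = -(128 + 128*(-33)) = -(128 - 4224) = -1*(-4096) = 4096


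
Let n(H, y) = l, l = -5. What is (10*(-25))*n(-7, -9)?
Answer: 1250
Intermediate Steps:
n(H, y) = -5
(10*(-25))*n(-7, -9) = (10*(-25))*(-5) = -250*(-5) = 1250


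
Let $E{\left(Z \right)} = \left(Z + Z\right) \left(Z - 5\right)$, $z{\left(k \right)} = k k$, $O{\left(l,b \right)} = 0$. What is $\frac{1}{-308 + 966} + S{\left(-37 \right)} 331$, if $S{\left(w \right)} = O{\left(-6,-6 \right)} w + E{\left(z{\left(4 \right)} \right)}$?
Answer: $\frac{76664897}{658} \approx 1.1651 \cdot 10^{5}$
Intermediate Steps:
$z{\left(k \right)} = k^{2}$
$E{\left(Z \right)} = 2 Z \left(-5 + Z\right)$
$S{\left(w \right)} = 352$ ($S{\left(w \right)} = 0 w + 2 \cdot 4^{2} \left(-5 + 4^{2}\right) = 0 + 2 \cdot 16 \left(-5 + 16\right) = 0 + 2 \cdot 16 \cdot 11 = 0 + 352 = 352$)
$\frac{1}{-308 + 966} + S{\left(-37 \right)} 331 = \frac{1}{-308 + 966} + 352 \cdot 331 = \frac{1}{658} + 116512 = \frac{76664897}{658}$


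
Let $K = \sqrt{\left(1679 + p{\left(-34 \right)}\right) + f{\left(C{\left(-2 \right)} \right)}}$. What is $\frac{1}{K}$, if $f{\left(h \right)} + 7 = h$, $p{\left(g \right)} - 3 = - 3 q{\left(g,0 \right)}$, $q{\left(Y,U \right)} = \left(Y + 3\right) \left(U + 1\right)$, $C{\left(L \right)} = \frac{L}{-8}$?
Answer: $\frac{2 \sqrt{7073}}{7073} \approx 0.023781$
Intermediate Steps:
$C{\left(L \right)} = - \frac{L}{8}$ ($C{\left(L \right)} = L \left(- \frac{1}{8}\right) = - \frac{L}{8}$)
$q{\left(Y,U \right)} = \left(1 + U\right) \left(3 + Y\right)$ ($q{\left(Y,U \right)} = \left(3 + Y\right) \left(1 + U\right) = \left(1 + U\right) \left(3 + Y\right)$)
$p{\left(g \right)} = -6 - 3 g$ ($p{\left(g \right)} = 3 - 3 \left(3 + g + 3 \cdot 0 + 0 g\right) = 3 - 3 \left(3 + g + 0 + 0\right) = 3 - 3 \left(3 + g\right) = 3 - \left(9 + 3 g\right) = -6 - 3 g$)
$f{\left(h \right)} = -7 + h$
$K = \frac{\sqrt{7073}}{2}$ ($K = \sqrt{\left(1679 - -96\right) - \frac{27}{4}} = \sqrt{\left(1679 + \left(-6 + 102\right)\right) + \left(-7 + \frac{1}{4}\right)} = \sqrt{\left(1679 + 96\right) - \frac{27}{4}} = \sqrt{1775 - \frac{27}{4}} = \sqrt{\frac{7073}{4}} = \frac{\sqrt{7073}}{2} \approx 42.051$)
$\frac{1}{K} = \frac{1}{\frac{1}{2} \sqrt{7073}} = \frac{2 \sqrt{7073}}{7073}$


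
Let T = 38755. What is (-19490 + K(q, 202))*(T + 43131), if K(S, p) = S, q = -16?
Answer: -1597268316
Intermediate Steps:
(-19490 + K(q, 202))*(T + 43131) = (-19490 - 16)*(38755 + 43131) = -19506*81886 = -1597268316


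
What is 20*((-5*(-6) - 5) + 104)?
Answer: 2580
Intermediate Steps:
20*((-5*(-6) - 5) + 104) = 20*((30 - 5) + 104) = 20*(25 + 104) = 20*129 = 2580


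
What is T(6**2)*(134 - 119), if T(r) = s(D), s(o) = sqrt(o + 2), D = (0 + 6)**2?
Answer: 15*sqrt(38) ≈ 92.466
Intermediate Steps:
D = 36 (D = 6**2 = 36)
s(o) = sqrt(2 + o)
T(r) = sqrt(38) (T(r) = sqrt(2 + 36) = sqrt(38))
T(6**2)*(134 - 119) = sqrt(38)*(134 - 119) = sqrt(38)*15 = 15*sqrt(38)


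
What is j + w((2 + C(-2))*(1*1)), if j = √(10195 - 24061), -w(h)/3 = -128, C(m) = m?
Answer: 384 + I*√13866 ≈ 384.0 + 117.75*I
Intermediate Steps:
w(h) = 384 (w(h) = -3*(-128) = 384)
j = I*√13866 (j = √(-13866) = I*√13866 ≈ 117.75*I)
j + w((2 + C(-2))*(1*1)) = I*√13866 + 384 = 384 + I*√13866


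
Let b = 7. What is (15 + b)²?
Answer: 484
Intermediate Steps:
(15 + b)² = (15 + 7)² = 22² = 484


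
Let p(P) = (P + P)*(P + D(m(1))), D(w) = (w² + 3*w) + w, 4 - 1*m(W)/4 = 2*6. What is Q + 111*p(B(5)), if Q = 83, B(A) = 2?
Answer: 398795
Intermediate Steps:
m(W) = -32 (m(W) = 16 - 8*6 = 16 - 4*12 = 16 - 48 = -32)
D(w) = w² + 4*w
p(P) = 2*P*(896 + P) (p(P) = (P + P)*(P - 32*(4 - 32)) = (2*P)*(P - 32*(-28)) = (2*P)*(P + 896) = (2*P)*(896 + P) = 2*P*(896 + P))
Q + 111*p(B(5)) = 83 + 111*(2*2*(896 + 2)) = 83 + 111*(2*2*898) = 83 + 111*3592 = 83 + 398712 = 398795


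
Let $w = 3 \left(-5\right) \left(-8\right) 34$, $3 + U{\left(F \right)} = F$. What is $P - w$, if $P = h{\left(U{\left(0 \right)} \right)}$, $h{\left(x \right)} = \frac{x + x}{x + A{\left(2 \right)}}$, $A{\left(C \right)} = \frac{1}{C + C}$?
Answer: $- \frac{44856}{11} \approx -4077.8$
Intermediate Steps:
$U{\left(F \right)} = -3 + F$
$A{\left(C \right)} = \frac{1}{2 C}$
$h{\left(x \right)} = \frac{2 x}{\frac{1}{4} + x}$ ($h{\left(x \right)} = \frac{x + x}{x + \frac{1}{2 \cdot 2}} = \frac{2 x}{x + \frac{1}{2} \cdot \frac{1}{2}} = \frac{2 x}{x + \frac{1}{4}} = \frac{2 x}{\frac{1}{4} + x}$)
$P = \frac{24}{11}$ ($P = \frac{8 \left(-3 + 0\right)}{1 + 4 \left(-3 + 0\right)} = 8 \left(-3\right) \frac{1}{1 + 4 \left(-3\right)} = 8 \left(-3\right) \frac{1}{1 - 12} = 8 \left(-3\right) \frac{1}{-11} = 8 \left(-3\right) \left(- \frac{1}{11}\right) = \frac{24}{11} \approx 2.1818$)
$w = 4080$ ($w = \left(-15\right) \left(-8\right) 34 = 120 \cdot 34 = 4080$)
$P - w = \frac{24}{11} - 4080 = - \frac{44856}{11}$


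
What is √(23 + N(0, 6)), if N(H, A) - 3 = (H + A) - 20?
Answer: 2*√3 ≈ 3.4641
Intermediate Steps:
N(H, A) = -17 + A + H (N(H, A) = 3 + ((H + A) - 20) = 3 + ((A + H) - 20) = 3 + (-20 + A + H) = -17 + A + H)
√(23 + N(0, 6)) = √(23 + (-17 + 6 + 0)) = √(23 - 11) = √12 = 2*√3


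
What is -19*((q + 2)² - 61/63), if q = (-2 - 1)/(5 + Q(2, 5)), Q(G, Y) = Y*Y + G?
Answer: -3267221/64512 ≈ -50.645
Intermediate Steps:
Q(G, Y) = G + Y² (Q(G, Y) = Y² + G = G + Y²)
q = -3/32 (q = (-2 - 1)/(5 + (2 + 5²)) = -3/(5 + (2 + 25)) = -3/(5 + 27) = -3/32 ≈ -0.093750)
-19*((q + 2)² - 61/63) = -19*((-3/32 + 2)² - 61/63) = -19*((61/32)² - 61*1/63) = -19*(3721/1024 - 61/63) = -19*171959/64512 = -3267221/64512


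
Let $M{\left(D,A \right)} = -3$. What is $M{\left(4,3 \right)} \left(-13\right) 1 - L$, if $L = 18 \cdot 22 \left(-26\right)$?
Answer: $10335$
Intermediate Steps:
$L = -10296$ ($L = 396 \left(-26\right) = -10296$)
$M{\left(4,3 \right)} \left(-13\right) 1 - L = \left(-3\right) \left(-13\right) 1 - -10296 = 39 \cdot 1 + 10296 = 39 + 10296 = 10335$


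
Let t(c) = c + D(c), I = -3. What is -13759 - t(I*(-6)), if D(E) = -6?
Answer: -13771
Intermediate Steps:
t(c) = -6 + c (t(c) = c - 6 = -6 + c)
-13759 - t(I*(-6)) = -13759 - (-6 - 3*(-6)) = -13759 - (-6 + 18) = -13759 - 1*12 = -13759 - 12 = -13771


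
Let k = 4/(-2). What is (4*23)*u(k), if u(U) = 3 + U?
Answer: 92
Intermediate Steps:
k = -2 (k = 4*(-½) = -2)
(4*23)*u(k) = (4*23)*(3 - 2) = 92*1 = 92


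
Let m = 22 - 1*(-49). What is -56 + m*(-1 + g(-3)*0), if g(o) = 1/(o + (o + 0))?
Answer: -127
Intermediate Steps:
m = 71 (m = 22 + 49 = 71)
g(o) = 1/(2*o) (g(o) = 1/(o + o) = 1/(2*o))
-56 + m*(-1 + g(-3)*0) = -56 + 71*(-1 + ((½)/(-3))*0) = -56 + 71*(-1 + ((½)*(-⅓))*0) = -56 + 71*(-1 - ⅙*0) = -56 + 71*(-1 + 0) = -56 + 71*(-1) = -56 - 71 = -127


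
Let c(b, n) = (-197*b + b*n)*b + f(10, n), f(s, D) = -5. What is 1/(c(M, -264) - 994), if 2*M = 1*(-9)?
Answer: -4/41337 ≈ -9.6766e-5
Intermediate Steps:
M = -9/2 (M = (1*(-9))/2 = (1/2)*(-9) = -9/2 ≈ -4.5000)
c(b, n) = -5 + b*(-197*b + b*n) (c(b, n) = (-197*b + b*n)*b - 5 = b*(-197*b + b*n) - 5 = -5 + b*(-197*b + b*n))
1/(c(M, -264) - 994) = 1/((-5 - 197*(-9/2)**2 - 264*(-9/2)**2) - 994) = 1/((-5 - 197*81/4 - 264*81/4) - 994) = 1/((-5 - 15957/4 - 5346) - 994) = 1/(-37361/4 - 994) = 1/(-41337/4) = -4/41337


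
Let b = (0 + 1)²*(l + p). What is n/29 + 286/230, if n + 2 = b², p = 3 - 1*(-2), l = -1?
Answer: 5757/3335 ≈ 1.7262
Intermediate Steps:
p = 5 (p = 3 + 2 = 5)
b = 4 (b = (0 + 1)²*(-1 + 5) = 1²*4 = 1*4 = 4)
n = 14 (n = -2 + 4² = -2 + 16 = 14)
n/29 + 286/230 = 14/29 + 286/230 = 14*(1/29) + 286*(1/230) = 14/29 + 143/115 = 5757/3335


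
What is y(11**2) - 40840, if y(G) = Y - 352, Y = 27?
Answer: -41165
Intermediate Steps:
y(G) = -325 (y(G) = 27 - 352 = -325)
y(11**2) - 40840 = -325 - 40840 = -41165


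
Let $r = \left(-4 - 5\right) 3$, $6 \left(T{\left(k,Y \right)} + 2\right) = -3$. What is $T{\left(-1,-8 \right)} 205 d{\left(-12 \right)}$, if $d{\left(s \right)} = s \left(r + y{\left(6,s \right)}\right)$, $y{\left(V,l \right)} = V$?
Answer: $-129150$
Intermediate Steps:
$T{\left(k,Y \right)} = - \frac{5}{2}$ ($T{\left(k,Y \right)} = -2 + \frac{1}{6} \left(-3\right) = -2 - \frac{1}{2} = - \frac{5}{2}$)
$r = -27$ ($r = \left(-9\right) 3 = -27$)
$d{\left(s \right)} = - 21 s$ ($d{\left(s \right)} = s \left(-27 + 6\right) = s \left(-21\right) = - 21 s$)
$T{\left(-1,-8 \right)} 205 d{\left(-12 \right)} = \left(- \frac{5}{2}\right) 205 \left(\left(-21\right) \left(-12\right)\right) = \left(- \frac{1025}{2}\right) 252 = -129150$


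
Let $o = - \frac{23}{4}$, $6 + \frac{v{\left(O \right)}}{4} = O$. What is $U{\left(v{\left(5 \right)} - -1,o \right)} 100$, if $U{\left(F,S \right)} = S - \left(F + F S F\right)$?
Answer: $4900$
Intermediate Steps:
$v{\left(O \right)} = -24 + 4 O$
$o = - \frac{23}{4}$ ($o = \left(-23\right) \frac{1}{4} = - \frac{23}{4} \approx -5.75$)
$U{\left(F,S \right)} = S - F - S F^{2}$ ($U{\left(F,S \right)} = S - \left(F + S F^{2}\right) = S - F - S F^{2}$)
$U{\left(v{\left(5 \right)} - -1,o \right)} 100 = \left(- \frac{23}{4} - \left(\left(-24 + 4 \cdot 5\right) - -1\right) - - \frac{23 \left(\left(-24 + 4 \cdot 5\right) - -1\right)^{2}}{4}\right) 100 = \left(- \frac{23}{4} - \left(\left(-24 + 20\right) + 1\right) - - \frac{23 \left(\left(-24 + 20\right) + 1\right)^{2}}{4}\right) 100 = \left(- \frac{23}{4} - \left(-4 + 1\right) - - \frac{23 \left(-4 + 1\right)^{2}}{4}\right) 100 = \left(- \frac{23}{4} - -3 - - \frac{23 \left(-3\right)^{2}}{4}\right) 100 = \left(- \frac{23}{4} + 3 - \left(- \frac{23}{4}\right) 9\right) 100 = \left(- \frac{23}{4} + 3 + \frac{207}{4}\right) 100 = 49 \cdot 100 = 4900$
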